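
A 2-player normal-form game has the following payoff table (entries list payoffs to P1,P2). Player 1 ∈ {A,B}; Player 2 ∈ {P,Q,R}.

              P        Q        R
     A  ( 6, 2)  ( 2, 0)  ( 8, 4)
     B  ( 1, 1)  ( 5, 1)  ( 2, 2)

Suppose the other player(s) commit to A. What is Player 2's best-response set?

BR_2 = {R}

u_2(P vs A) = 2
u_2(Q vs A) = 0
u_2(R vs A) = 4
max payoff 4 at {R}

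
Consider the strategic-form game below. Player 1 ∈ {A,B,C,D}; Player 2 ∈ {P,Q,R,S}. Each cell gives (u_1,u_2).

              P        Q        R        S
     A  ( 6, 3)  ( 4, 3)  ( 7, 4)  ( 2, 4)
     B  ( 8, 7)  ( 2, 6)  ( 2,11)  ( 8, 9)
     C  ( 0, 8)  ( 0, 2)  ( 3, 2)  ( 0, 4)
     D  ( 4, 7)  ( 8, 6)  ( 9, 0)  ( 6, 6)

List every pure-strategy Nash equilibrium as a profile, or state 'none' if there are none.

No pure NE.

(A,P): not NE [P1→B gives 8>6; P2→S gives 4>3]
(A,Q): not NE [P1→D gives 8>4; P2→S gives 4>3]
(A,R): not NE [P1→D gives 9>7]
(A,S): not NE [P1→B gives 8>2]
(B,P): not NE [P2→R gives 11>7]
(B,Q): not NE [P1→D gives 8>2; P2→R gives 11>6]
(B,R): not NE [P1→D gives 9>2]
(B,S): not NE [P2→R gives 11>9]
(C,P): not NE [P1→B gives 8>0]
(C,Q): not NE [P1→D gives 8>0; P2→P gives 8>2]
(C,R): not NE [P1→D gives 9>3; P2→P gives 8>2]
(C,S): not NE [P1→B gives 8>0; P2→P gives 8>4]
(D,P): not NE [P1→B gives 8>4]
(D,Q): not NE [P2→P gives 7>6]
(D,R): not NE [P2→P gives 7>0]
(D,S): not NE [P1→B gives 8>6; P2→P gives 7>6]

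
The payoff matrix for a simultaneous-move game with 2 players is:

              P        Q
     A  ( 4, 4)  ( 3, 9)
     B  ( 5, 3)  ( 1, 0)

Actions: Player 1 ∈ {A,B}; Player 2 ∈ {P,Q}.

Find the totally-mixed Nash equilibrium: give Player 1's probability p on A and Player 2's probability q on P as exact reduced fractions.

p=3/8, q=2/3

P1 indiff ⇒ q·4+(1-q)·3 = q·5+(1-q)·1 ⇒ q(-1) = (1-q)(-2) ⇒ q = 2/3
P2 indiff ⇒ p·4+(1-p)·3 = p·9+(1-p)·0 ⇒ p(-5) = (1-p)(-3) ⇒ p = 3/8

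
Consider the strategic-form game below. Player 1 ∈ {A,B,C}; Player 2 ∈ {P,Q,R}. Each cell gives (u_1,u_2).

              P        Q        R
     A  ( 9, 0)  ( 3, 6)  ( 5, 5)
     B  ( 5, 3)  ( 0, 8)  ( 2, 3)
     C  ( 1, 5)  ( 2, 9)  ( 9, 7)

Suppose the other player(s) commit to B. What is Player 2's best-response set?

P2 best: {Q}

u_2(P vs B) = 3
u_2(Q vs B) = 8
u_2(R vs B) = 3
max payoff 8 at {Q}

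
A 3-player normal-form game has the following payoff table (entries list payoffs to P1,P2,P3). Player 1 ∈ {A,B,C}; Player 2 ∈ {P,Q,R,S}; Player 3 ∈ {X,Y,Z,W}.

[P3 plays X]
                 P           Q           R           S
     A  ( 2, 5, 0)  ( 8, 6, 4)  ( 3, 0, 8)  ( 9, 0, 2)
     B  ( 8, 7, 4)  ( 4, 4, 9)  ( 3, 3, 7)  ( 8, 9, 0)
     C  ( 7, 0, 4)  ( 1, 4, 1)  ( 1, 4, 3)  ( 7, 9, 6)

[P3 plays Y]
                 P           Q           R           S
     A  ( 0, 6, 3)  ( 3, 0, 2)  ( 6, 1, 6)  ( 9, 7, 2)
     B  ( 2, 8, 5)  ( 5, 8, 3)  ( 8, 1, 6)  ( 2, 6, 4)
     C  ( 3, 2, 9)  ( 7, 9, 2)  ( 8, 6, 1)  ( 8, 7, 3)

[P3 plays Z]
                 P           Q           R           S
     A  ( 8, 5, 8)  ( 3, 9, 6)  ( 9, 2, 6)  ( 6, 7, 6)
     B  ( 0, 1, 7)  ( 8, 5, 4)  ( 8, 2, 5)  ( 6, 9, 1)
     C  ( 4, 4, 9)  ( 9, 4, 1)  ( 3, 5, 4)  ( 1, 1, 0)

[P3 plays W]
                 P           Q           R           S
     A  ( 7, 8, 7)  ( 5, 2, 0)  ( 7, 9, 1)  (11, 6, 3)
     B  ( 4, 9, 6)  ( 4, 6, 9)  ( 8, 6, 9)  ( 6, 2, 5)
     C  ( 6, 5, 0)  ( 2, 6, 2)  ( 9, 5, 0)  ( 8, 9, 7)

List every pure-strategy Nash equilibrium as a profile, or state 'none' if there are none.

NE set: (C,Q,Y)

(A,P,X): not NE [P1→B gives 8>2; P2→Q gives 6>5; P3→Z gives 8>0]
(A,P,Y): not NE [P1→C gives 3>0; P2→S gives 7>6; P3→Z gives 8>3]
(A,P,Z): not NE [P2→Q gives 9>5]
(A,P,W): not NE [P2→R gives 9>8; P3→Z gives 8>7]
(A,Q,X): not NE [P3→Z gives 6>4]
(A,Q,Y): not NE [P1→C gives 7>3; P2→S gives 7>0; P3→Z gives 6>2]
(A,Q,Z): not NE [P1→C gives 9>3]
(A,Q,W): not NE [P2→R gives 9>2; P3→Z gives 6>0]
(A,R,X): not NE [P2→Q gives 6>0]
(A,R,Y): not NE [P1→C gives 8>6; P2→S gives 7>1; P3→X gives 8>6]
(A,R,Z): not NE [P2→Q gives 9>2; P3→X gives 8>6]
(A,R,W): not NE [P1→C gives 9>7; P3→X gives 8>1]
(A,S,X): not NE [P2→Q gives 6>0; P3→Z gives 6>2]
(A,S,Y): not NE [P3→Z gives 6>2]
(A,S,Z): not NE [P2→Q gives 9>7]
(A,S,W): not NE [P2→R gives 9>6; P3→Z gives 6>3]
(B,P,X): not NE [P2→S gives 9>7; P3→Z gives 7>4]
(B,P,Y): not NE [P1→C gives 3>2; P3→Z gives 7>5]
(B,P,Z): not NE [P1→A gives 8>0; P2→S gives 9>1]
(B,P,W): not NE [P1→A gives 7>4; P3→Z gives 7>6]
(B,Q,X): not NE [P1→A gives 8>4; P2→S gives 9>4]
(B,Q,Y): not NE [P1→C gives 7>5; P3→W gives 9>3]
(B,Q,Z): not NE [P1→C gives 9>8; P2→S gives 9>5; P3→W gives 9>4]
(B,Q,W): not NE [P1→A gives 5>4; P2→P gives 9>6]
(B,R,X): not NE [P2→S gives 9>3; P3→W gives 9>7]
(B,R,Y): not NE [P2→Q gives 8>1; P3→W gives 9>6]
(B,R,Z): not NE [P1→A gives 9>8; P2→S gives 9>2; P3→W gives 9>5]
(B,R,W): not NE [P1→C gives 9>8; P2→P gives 9>6]
(B,S,X): not NE [P1→A gives 9>8; P3→W gives 5>0]
(B,S,Y): not NE [P1→A gives 9>2; P2→Q gives 8>6; P3→W gives 5>4]
(B,S,Z): not NE [P3→W gives 5>1]
(B,S,W): not NE [P1→A gives 11>6; P2→P gives 9>2]
(C,P,X): not NE [P1→B gives 8>7; P2→S gives 9>0; P3→Z gives 9>4]
(C,P,Y): not NE [P2→Q gives 9>2]
(C,P,Z): not NE [P1→A gives 8>4; P2→R gives 5>4]
(C,P,W): not NE [P1→A gives 7>6; P2→S gives 9>5; P3→Z gives 9>0]
(C,Q,X): not NE [P1→A gives 8>1; P2→S gives 9>4; P3→W gives 2>1]
(C,Q,Y): NE
(C,Q,Z): not NE [P2→R gives 5>4; P3→W gives 2>1]
(C,Q,W): not NE [P1→A gives 5>2; P2→S gives 9>6]
(C,R,X): not NE [P1→B gives 3>1; P2→S gives 9>4; P3→Z gives 4>3]
(C,R,Y): not NE [P2→Q gives 9>6; P3→Z gives 4>1]
(C,R,Z): not NE [P1→A gives 9>3]
(C,R,W): not NE [P2→S gives 9>5; P3→Z gives 4>0]
(C,S,X): not NE [P1→A gives 9>7; P3→W gives 7>6]
(C,S,Y): not NE [P1→A gives 9>8; P2→Q gives 9>7; P3→W gives 7>3]
(C,S,Z): not NE [P1→B gives 6>1; P2→R gives 5>1; P3→W gives 7>0]
(C,S,W): not NE [P1→A gives 11>8]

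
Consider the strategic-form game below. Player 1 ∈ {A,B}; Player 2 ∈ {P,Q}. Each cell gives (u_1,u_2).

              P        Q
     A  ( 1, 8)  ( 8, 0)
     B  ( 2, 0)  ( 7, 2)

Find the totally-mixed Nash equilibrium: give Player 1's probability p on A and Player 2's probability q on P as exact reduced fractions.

P1 mixes 1/5 on A; P2 mixes 1/2 on P

P1 indiff ⇒ q·1+(1-q)·8 = q·2+(1-q)·7 ⇒ q(-1) = (1-q)(-1) ⇒ q = 1/2
P2 indiff ⇒ p·8+(1-p)·0 = p·0+(1-p)·2 ⇒ p(8) = (1-p)(2) ⇒ p = 1/5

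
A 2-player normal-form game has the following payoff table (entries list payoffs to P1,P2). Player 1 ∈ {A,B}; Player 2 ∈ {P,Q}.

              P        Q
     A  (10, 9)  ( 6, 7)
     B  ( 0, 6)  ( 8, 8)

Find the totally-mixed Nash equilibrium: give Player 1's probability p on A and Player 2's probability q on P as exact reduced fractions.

P1 indiff ⇒ q·10+(1-q)·6 = q·0+(1-q)·8 ⇒ q(10) = (1-q)(2) ⇒ q = 1/6
P2 indiff ⇒ p·9+(1-p)·6 = p·7+(1-p)·8 ⇒ p(2) = (1-p)(2) ⇒ p = 1/2

p=1/2, q=1/6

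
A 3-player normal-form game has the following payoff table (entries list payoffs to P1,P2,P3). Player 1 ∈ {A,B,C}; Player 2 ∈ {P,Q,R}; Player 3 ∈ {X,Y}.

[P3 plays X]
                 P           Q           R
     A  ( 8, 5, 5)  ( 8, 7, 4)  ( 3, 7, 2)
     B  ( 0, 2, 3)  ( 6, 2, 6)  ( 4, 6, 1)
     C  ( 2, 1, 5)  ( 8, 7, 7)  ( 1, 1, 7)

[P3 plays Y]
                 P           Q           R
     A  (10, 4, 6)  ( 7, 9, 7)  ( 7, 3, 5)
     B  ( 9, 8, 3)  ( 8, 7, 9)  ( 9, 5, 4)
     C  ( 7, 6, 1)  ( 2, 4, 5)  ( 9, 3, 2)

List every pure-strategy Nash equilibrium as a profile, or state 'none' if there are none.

(A,P,X): not NE [P2→R gives 7>5; P3→Y gives 6>5]
(A,P,Y): not NE [P2→Q gives 9>4]
(A,Q,X): not NE [P3→Y gives 7>4]
(A,Q,Y): not NE [P1→B gives 8>7]
(A,R,X): not NE [P1→B gives 4>3; P3→Y gives 5>2]
(A,R,Y): not NE [P1→C gives 9>7; P2→Q gives 9>3]
(B,P,X): not NE [P1→A gives 8>0; P2→R gives 6>2]
(B,P,Y): not NE [P1→A gives 10>9]
(B,Q,X): not NE [P1→C gives 8>6; P2→R gives 6>2; P3→Y gives 9>6]
(B,Q,Y): not NE [P2→P gives 8>7]
(B,R,X): not NE [P3→Y gives 4>1]
(B,R,Y): not NE [P2→P gives 8>5]
(C,P,X): not NE [P1→A gives 8>2; P2→Q gives 7>1]
(C,P,Y): not NE [P1→A gives 10>7; P3→X gives 5>1]
(C,Q,X): NE
(C,Q,Y): not NE [P1→B gives 8>2; P2→P gives 6>4; P3→X gives 7>5]
(C,R,X): not NE [P1→B gives 4>1; P2→Q gives 7>1]
(C,R,Y): not NE [P2→P gives 6>3; P3→X gives 7>2]

Nash profiles: (C,Q,X)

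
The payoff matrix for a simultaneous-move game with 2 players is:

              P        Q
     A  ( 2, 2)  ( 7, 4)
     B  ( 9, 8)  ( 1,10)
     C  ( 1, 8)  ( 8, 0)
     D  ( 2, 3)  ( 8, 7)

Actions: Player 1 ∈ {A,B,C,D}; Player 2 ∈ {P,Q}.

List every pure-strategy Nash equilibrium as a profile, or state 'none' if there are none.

PSNE = {(D,Q)}

(A,P): not NE [P1→B gives 9>2; P2→Q gives 4>2]
(A,Q): not NE [P1→D gives 8>7]
(B,P): not NE [P2→Q gives 10>8]
(B,Q): not NE [P1→D gives 8>1]
(C,P): not NE [P1→B gives 9>1]
(C,Q): not NE [P2→P gives 8>0]
(D,P): not NE [P1→B gives 9>2; P2→Q gives 7>3]
(D,Q): NE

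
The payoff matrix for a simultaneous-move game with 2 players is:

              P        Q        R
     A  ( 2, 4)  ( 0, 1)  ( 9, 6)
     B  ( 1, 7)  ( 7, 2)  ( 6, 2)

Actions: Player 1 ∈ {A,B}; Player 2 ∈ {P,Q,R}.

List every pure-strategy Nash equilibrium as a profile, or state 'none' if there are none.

(A,P): not NE [P2→R gives 6>4]
(A,Q): not NE [P1→B gives 7>0; P2→R gives 6>1]
(A,R): NE
(B,P): not NE [P1→A gives 2>1]
(B,Q): not NE [P2→P gives 7>2]
(B,R): not NE [P1→A gives 9>6; P2→P gives 7>2]

Nash profiles: (A,R)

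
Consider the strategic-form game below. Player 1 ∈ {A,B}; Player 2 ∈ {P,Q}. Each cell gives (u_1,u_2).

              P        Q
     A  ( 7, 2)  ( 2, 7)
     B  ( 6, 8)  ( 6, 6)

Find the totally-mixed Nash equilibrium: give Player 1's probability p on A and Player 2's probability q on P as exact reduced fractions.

P1 indiff ⇒ q·7+(1-q)·2 = q·6+(1-q)·6 ⇒ q(1) = (1-q)(4) ⇒ q = 4/5
P2 indiff ⇒ p·2+(1-p)·8 = p·7+(1-p)·6 ⇒ p(-5) = (1-p)(-2) ⇒ p = 2/7

P1 mixes 2/7 on A; P2 mixes 4/5 on P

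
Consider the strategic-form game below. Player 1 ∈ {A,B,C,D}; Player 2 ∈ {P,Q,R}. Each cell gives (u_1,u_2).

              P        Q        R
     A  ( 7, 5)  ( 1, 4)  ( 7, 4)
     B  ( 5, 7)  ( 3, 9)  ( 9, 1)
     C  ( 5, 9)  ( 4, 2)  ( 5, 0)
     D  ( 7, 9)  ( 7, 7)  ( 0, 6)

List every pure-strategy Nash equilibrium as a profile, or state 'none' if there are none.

(A,P): NE
(A,Q): not NE [P1→D gives 7>1; P2→P gives 5>4]
(A,R): not NE [P1→B gives 9>7; P2→P gives 5>4]
(B,P): not NE [P1→D gives 7>5; P2→Q gives 9>7]
(B,Q): not NE [P1→D gives 7>3]
(B,R): not NE [P2→Q gives 9>1]
(C,P): not NE [P1→D gives 7>5]
(C,Q): not NE [P1→D gives 7>4; P2→P gives 9>2]
(C,R): not NE [P1→B gives 9>5; P2→P gives 9>0]
(D,P): NE
(D,Q): not NE [P2→P gives 9>7]
(D,R): not NE [P1→B gives 9>0; P2→P gives 9>6]

NE set: (A,P), (D,P)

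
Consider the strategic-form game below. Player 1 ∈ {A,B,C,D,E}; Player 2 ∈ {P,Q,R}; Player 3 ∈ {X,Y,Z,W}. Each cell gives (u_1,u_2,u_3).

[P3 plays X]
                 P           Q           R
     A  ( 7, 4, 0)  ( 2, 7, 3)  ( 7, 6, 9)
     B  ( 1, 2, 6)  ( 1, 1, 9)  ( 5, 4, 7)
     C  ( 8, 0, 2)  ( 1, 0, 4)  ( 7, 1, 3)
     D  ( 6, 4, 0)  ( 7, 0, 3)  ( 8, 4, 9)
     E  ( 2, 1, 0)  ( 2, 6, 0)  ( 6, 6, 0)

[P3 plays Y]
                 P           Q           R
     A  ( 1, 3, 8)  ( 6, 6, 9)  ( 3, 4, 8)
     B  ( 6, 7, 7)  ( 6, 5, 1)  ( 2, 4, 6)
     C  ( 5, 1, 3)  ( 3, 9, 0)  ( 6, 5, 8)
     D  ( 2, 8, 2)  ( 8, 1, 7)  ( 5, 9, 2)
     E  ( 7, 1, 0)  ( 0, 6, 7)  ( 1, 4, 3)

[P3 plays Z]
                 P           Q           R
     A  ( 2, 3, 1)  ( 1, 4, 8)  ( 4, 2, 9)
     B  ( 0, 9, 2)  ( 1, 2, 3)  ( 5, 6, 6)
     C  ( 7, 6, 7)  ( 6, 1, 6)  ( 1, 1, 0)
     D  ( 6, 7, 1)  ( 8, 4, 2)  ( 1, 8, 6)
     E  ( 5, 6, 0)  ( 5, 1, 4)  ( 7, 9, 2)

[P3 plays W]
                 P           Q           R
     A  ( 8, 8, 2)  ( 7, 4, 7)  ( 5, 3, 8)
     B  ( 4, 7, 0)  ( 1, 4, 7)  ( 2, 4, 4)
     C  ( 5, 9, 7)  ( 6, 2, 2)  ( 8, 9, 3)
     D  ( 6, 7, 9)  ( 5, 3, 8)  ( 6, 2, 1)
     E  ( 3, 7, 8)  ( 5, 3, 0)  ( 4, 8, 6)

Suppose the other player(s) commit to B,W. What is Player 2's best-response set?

u_2(P vs B,W) = 7
u_2(Q vs B,W) = 4
u_2(R vs B,W) = 4
max payoff 7 at {P}

P2 best: {P}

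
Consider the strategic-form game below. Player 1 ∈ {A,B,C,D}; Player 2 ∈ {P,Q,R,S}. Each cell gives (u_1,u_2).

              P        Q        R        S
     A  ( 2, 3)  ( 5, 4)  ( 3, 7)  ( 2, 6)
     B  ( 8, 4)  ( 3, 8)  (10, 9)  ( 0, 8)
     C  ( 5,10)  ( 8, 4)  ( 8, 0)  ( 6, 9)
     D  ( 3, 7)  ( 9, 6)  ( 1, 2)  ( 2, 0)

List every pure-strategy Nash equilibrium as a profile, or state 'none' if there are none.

(A,P): not NE [P1→B gives 8>2; P2→R gives 7>3]
(A,Q): not NE [P1→D gives 9>5; P2→R gives 7>4]
(A,R): not NE [P1→B gives 10>3]
(A,S): not NE [P1→C gives 6>2; P2→R gives 7>6]
(B,P): not NE [P2→R gives 9>4]
(B,Q): not NE [P1→D gives 9>3; P2→R gives 9>8]
(B,R): NE
(B,S): not NE [P1→C gives 6>0; P2→R gives 9>8]
(C,P): not NE [P1→B gives 8>5]
(C,Q): not NE [P1→D gives 9>8; P2→P gives 10>4]
(C,R): not NE [P1→B gives 10>8; P2→P gives 10>0]
(C,S): not NE [P2→P gives 10>9]
(D,P): not NE [P1→B gives 8>3]
(D,Q): not NE [P2→P gives 7>6]
(D,R): not NE [P1→B gives 10>1; P2→P gives 7>2]
(D,S): not NE [P1→C gives 6>2; P2→P gives 7>0]

Nash profiles: (B,R)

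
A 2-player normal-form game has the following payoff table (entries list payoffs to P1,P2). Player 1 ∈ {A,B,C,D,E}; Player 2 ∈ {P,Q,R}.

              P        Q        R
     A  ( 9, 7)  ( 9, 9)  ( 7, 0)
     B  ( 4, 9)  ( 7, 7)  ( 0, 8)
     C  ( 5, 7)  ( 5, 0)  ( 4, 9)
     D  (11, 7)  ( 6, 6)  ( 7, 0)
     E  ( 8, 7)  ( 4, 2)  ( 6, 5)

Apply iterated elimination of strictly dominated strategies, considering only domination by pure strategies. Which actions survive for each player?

IESDS → P1:{A,D} P2:{P,Q}

P1 drop B (A beats it: P:9>4 Q:9>7 R:7>0)
P1 drop C (A beats it: P:9>5 Q:9>5 R:7>4)
P1 drop E (A beats it: P:9>8 Q:9>4 R:7>6)
P2 drop R (P beats it: A:7>0 D:7>0)
P1→{A,D} P2→{P,Q}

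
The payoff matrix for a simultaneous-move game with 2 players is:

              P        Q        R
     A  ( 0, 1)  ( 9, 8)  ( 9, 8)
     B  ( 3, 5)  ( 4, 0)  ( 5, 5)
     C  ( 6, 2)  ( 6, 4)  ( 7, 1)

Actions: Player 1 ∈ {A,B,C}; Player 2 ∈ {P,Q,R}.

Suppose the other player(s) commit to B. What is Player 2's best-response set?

u_2(P vs B) = 5
u_2(Q vs B) = 0
u_2(R vs B) = 5
max payoff 5 at {P,R}

BR_2 = {P,R}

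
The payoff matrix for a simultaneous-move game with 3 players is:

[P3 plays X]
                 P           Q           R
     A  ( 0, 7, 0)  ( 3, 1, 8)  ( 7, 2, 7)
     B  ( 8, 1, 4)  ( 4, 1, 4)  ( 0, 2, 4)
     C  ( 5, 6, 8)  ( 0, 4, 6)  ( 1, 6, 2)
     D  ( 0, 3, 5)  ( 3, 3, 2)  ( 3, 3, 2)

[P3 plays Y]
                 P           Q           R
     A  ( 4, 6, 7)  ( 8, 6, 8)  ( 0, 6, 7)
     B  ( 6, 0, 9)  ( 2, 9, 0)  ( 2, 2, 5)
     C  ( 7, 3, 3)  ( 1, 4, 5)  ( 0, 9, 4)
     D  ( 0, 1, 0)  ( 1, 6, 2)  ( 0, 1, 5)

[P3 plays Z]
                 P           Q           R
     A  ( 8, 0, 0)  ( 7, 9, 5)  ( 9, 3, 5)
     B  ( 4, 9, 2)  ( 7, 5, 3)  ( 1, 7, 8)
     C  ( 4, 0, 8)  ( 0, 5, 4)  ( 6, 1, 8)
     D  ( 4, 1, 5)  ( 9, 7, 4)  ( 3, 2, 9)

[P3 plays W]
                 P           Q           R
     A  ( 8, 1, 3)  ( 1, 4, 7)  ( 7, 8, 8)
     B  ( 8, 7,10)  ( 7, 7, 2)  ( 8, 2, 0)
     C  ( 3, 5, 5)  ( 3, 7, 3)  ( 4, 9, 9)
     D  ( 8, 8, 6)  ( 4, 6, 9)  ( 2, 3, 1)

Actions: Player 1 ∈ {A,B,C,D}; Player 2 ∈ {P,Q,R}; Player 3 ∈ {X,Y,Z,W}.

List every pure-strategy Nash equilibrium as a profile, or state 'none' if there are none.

(A,P,X): not NE [P1→B gives 8>0; P3→Y gives 7>0]
(A,P,Y): not NE [P1→C gives 7>4]
(A,P,Z): not NE [P2→Q gives 9>0; P3→Y gives 7>0]
(A,P,W): not NE [P2→R gives 8>1; P3→Y gives 7>3]
(A,Q,X): not NE [P1→B gives 4>3; P2→P gives 7>1]
(A,Q,Y): NE
(A,Q,Z): not NE [P1→D gives 9>7; P3→Y gives 8>5]
(A,Q,W): not NE [P1→B gives 7>1; P2→R gives 8>4; P3→Y gives 8>7]
(A,R,X): not NE [P2→P gives 7>2; P3→W gives 8>7]
(A,R,Y): not NE [P1→B gives 2>0; P3→W gives 8>7]
(A,R,Z): not NE [P2→Q gives 9>3; P3→W gives 8>5]
(A,R,W): not NE [P1→B gives 8>7]
(B,P,X): not NE [P2→R gives 2>1; P3→W gives 10>4]
(B,P,Y): not NE [P1→C gives 7>6; P2→Q gives 9>0; P3→W gives 10>9]
(B,P,Z): not NE [P1→A gives 8>4; P3→W gives 10>2]
(B,P,W): NE
(B,Q,X): not NE [P2→R gives 2>1]
(B,Q,Y): not NE [P1→A gives 8>2; P3→X gives 4>0]
(B,Q,Z): not NE [P1→D gives 9>7; P2→P gives 9>5; P3→X gives 4>3]
(B,Q,W): not NE [P3→X gives 4>2]
(B,R,X): not NE [P1→A gives 7>0; P3→Z gives 8>4]
(B,R,Y): not NE [P2→Q gives 9>2; P3→Z gives 8>5]
(B,R,Z): not NE [P1→A gives 9>1; P2→P gives 9>7]
(B,R,W): not NE [P2→Q gives 7>2; P3→Z gives 8>0]
(C,P,X): not NE [P1→B gives 8>5]
(C,P,Y): not NE [P2→R gives 9>3; P3→Z gives 8>3]
(C,P,Z): not NE [P1→A gives 8>4; P2→Q gives 5>0]
(C,P,W): not NE [P1→D gives 8>3; P2→R gives 9>5; P3→Z gives 8>5]
(C,Q,X): not NE [P1→B gives 4>0; P2→R gives 6>4]
(C,Q,Y): not NE [P1→A gives 8>1; P2→R gives 9>4; P3→X gives 6>5]
(C,Q,Z): not NE [P1→D gives 9>0; P3→X gives 6>4]
(C,Q,W): not NE [P1→B gives 7>3; P2→R gives 9>7; P3→X gives 6>3]
(C,R,X): not NE [P1→A gives 7>1; P3→W gives 9>2]
(C,R,Y): not NE [P1→B gives 2>0; P3→W gives 9>4]
(C,R,Z): not NE [P1→A gives 9>6; P2→Q gives 5>1; P3→W gives 9>8]
(C,R,W): not NE [P1→B gives 8>4]
(D,P,X): not NE [P1→B gives 8>0; P3→W gives 6>5]
(D,P,Y): not NE [P1→C gives 7>0; P2→Q gives 6>1; P3→W gives 6>0]
(D,P,Z): not NE [P1→A gives 8>4; P2→Q gives 7>1; P3→W gives 6>5]
(D,P,W): NE
(D,Q,X): not NE [P1→B gives 4>3; P3→W gives 9>2]
(D,Q,Y): not NE [P1→A gives 8>1; P3→W gives 9>2]
(D,Q,Z): not NE [P3→W gives 9>4]
(D,Q,W): not NE [P1→B gives 7>4; P2→P gives 8>6]
(D,R,X): not NE [P1→A gives 7>3; P3→Z gives 9>2]
(D,R,Y): not NE [P1→B gives 2>0; P2→Q gives 6>1; P3→Z gives 9>5]
(D,R,Z): not NE [P1→A gives 9>3; P2→Q gives 7>2]
(D,R,W): not NE [P1→B gives 8>2; P2→P gives 8>3; P3→Z gives 9>1]

NE set: (A,Q,Y), (B,P,W), (D,P,W)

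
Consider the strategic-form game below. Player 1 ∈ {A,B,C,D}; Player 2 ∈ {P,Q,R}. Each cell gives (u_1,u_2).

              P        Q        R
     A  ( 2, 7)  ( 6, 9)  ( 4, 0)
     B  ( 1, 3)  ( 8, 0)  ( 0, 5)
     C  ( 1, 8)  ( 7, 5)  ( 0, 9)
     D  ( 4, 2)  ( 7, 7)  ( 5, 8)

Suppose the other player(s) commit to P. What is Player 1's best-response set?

u_1(A vs P) = 2
u_1(B vs P) = 1
u_1(C vs P) = 1
u_1(D vs P) = 4
max payoff 4 at {D}

P1 best: {D}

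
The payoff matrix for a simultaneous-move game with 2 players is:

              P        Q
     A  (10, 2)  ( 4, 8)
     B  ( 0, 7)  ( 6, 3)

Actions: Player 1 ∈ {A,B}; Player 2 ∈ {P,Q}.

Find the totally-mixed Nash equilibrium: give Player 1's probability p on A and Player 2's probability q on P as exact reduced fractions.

P1 indiff ⇒ q·10+(1-q)·4 = q·0+(1-q)·6 ⇒ q(10) = (1-q)(2) ⇒ q = 1/6
P2 indiff ⇒ p·2+(1-p)·7 = p·8+(1-p)·3 ⇒ p(-6) = (1-p)(-4) ⇒ p = 2/5

P1 mixes 2/5 on A; P2 mixes 1/6 on P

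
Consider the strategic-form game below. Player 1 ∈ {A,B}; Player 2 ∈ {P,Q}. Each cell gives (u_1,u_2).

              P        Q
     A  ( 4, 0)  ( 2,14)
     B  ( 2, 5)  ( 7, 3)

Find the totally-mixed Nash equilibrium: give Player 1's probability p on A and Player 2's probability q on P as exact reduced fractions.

(p,q) = (1/8, 5/7)

P1 indiff ⇒ q·4+(1-q)·2 = q·2+(1-q)·7 ⇒ q(2) = (1-q)(5) ⇒ q = 5/7
P2 indiff ⇒ p·0+(1-p)·5 = p·14+(1-p)·3 ⇒ p(-14) = (1-p)(-2) ⇒ p = 1/8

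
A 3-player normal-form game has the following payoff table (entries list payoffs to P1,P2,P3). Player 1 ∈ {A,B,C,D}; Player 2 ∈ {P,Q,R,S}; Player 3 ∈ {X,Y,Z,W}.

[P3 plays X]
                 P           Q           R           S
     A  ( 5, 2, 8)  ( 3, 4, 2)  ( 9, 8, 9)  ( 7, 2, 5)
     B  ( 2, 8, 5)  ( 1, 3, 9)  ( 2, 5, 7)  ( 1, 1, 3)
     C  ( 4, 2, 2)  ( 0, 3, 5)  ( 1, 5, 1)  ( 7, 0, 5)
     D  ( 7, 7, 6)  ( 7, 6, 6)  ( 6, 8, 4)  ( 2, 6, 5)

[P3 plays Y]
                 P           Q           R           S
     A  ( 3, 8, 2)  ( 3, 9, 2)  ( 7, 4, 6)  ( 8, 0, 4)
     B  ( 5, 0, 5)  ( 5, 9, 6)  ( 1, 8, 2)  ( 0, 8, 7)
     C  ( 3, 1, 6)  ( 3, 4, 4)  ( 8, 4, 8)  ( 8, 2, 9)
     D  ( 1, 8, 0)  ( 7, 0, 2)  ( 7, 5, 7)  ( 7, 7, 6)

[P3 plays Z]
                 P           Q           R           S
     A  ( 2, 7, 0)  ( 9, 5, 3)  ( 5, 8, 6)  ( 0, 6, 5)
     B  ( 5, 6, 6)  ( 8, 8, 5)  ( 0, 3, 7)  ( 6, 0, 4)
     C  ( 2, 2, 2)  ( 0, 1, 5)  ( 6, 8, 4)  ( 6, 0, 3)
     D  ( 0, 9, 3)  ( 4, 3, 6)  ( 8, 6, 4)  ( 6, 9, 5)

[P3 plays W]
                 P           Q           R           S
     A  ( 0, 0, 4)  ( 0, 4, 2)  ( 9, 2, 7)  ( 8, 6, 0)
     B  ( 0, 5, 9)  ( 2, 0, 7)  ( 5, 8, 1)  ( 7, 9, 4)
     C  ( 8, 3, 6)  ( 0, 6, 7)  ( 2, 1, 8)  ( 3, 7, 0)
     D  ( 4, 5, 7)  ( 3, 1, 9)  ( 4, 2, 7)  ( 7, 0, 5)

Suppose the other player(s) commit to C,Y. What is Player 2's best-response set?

BR_2 = {Q,R}

u_2(P vs C,Y) = 1
u_2(Q vs C,Y) = 4
u_2(R vs C,Y) = 4
u_2(S vs C,Y) = 2
max payoff 4 at {Q,R}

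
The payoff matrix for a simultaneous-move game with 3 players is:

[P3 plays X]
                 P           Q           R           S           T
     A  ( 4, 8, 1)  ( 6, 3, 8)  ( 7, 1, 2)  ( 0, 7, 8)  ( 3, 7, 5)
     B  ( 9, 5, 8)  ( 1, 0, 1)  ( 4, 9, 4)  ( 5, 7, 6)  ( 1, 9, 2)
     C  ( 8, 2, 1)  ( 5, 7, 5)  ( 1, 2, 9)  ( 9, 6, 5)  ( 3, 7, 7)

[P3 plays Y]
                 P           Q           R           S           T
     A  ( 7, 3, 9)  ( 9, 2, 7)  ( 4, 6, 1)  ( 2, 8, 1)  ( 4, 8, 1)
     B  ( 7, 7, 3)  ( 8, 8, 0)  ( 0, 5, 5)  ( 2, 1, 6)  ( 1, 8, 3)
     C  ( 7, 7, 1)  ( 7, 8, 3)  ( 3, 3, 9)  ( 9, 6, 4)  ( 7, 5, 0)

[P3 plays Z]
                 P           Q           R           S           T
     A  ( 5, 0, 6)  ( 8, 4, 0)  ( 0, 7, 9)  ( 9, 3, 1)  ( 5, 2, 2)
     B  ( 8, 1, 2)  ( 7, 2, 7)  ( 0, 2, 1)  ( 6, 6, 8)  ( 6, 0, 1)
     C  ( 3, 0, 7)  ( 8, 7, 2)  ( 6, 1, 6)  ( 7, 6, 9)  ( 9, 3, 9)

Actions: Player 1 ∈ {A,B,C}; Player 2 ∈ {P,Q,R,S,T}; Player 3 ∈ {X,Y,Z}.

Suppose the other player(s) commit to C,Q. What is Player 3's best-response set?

u_3(X vs C,Q) = 5
u_3(Y vs C,Q) = 3
u_3(Z vs C,Q) = 2
max payoff 5 at {X}

argmax u_3 = {X}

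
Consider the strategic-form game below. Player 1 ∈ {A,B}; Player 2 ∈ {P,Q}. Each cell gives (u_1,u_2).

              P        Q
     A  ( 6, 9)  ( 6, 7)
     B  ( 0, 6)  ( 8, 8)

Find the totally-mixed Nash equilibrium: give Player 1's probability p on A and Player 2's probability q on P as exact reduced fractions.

P1 indiff ⇒ q·6+(1-q)·6 = q·0+(1-q)·8 ⇒ q(6) = (1-q)(2) ⇒ q = 1/4
P2 indiff ⇒ p·9+(1-p)·6 = p·7+(1-p)·8 ⇒ p(2) = (1-p)(2) ⇒ p = 1/2

(p,q) = (1/2, 1/4)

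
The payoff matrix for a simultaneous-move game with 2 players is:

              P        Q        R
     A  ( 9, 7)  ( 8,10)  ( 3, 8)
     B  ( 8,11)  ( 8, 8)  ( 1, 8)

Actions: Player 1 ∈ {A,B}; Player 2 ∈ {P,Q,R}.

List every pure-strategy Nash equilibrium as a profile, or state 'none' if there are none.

(A,P): not NE [P2→Q gives 10>7]
(A,Q): NE
(A,R): not NE [P2→Q gives 10>8]
(B,P): not NE [P1→A gives 9>8]
(B,Q): not NE [P2→P gives 11>8]
(B,R): not NE [P1→A gives 3>1; P2→P gives 11>8]

NE set: (A,Q)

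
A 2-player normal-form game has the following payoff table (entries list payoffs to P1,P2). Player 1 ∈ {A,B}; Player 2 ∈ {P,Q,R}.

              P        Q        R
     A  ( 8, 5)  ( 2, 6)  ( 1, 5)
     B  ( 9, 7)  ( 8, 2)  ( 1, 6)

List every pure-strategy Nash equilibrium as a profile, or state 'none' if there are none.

(A,P): not NE [P1→B gives 9>8; P2→Q gives 6>5]
(A,Q): not NE [P1→B gives 8>2]
(A,R): not NE [P2→Q gives 6>5]
(B,P): NE
(B,Q): not NE [P2→P gives 7>2]
(B,R): not NE [P2→P gives 7>6]

PSNE = {(B,P)}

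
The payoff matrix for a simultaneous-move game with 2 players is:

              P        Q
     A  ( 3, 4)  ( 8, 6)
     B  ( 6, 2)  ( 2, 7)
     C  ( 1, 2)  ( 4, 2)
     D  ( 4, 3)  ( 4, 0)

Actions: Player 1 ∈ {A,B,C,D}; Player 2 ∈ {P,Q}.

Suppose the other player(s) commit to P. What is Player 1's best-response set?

BR_1 = {B}

u_1(A vs P) = 3
u_1(B vs P) = 6
u_1(C vs P) = 1
u_1(D vs P) = 4
max payoff 6 at {B}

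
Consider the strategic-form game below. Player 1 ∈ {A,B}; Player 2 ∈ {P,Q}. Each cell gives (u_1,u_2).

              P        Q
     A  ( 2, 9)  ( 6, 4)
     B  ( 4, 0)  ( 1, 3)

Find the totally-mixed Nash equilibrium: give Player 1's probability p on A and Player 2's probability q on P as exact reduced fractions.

P1 indiff ⇒ q·2+(1-q)·6 = q·4+(1-q)·1 ⇒ q(-2) = (1-q)(-5) ⇒ q = 5/7
P2 indiff ⇒ p·9+(1-p)·0 = p·4+(1-p)·3 ⇒ p(5) = (1-p)(3) ⇒ p = 3/8

p=3/8, q=5/7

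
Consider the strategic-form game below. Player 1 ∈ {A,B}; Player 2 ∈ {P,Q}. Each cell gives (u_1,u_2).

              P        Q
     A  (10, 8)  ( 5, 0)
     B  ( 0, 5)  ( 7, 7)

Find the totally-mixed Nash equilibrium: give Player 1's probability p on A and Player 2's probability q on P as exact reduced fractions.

(p,q) = (1/5, 1/6)

P1 indiff ⇒ q·10+(1-q)·5 = q·0+(1-q)·7 ⇒ q(10) = (1-q)(2) ⇒ q = 1/6
P2 indiff ⇒ p·8+(1-p)·5 = p·0+(1-p)·7 ⇒ p(8) = (1-p)(2) ⇒ p = 1/5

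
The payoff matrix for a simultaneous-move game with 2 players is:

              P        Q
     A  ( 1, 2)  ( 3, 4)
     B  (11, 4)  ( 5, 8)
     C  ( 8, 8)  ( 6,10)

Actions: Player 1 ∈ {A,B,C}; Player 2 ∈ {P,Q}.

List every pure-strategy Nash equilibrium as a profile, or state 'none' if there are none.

NE set: (C,Q)

(A,P): not NE [P1→B gives 11>1; P2→Q gives 4>2]
(A,Q): not NE [P1→C gives 6>3]
(B,P): not NE [P2→Q gives 8>4]
(B,Q): not NE [P1→C gives 6>5]
(C,P): not NE [P1→B gives 11>8; P2→Q gives 10>8]
(C,Q): NE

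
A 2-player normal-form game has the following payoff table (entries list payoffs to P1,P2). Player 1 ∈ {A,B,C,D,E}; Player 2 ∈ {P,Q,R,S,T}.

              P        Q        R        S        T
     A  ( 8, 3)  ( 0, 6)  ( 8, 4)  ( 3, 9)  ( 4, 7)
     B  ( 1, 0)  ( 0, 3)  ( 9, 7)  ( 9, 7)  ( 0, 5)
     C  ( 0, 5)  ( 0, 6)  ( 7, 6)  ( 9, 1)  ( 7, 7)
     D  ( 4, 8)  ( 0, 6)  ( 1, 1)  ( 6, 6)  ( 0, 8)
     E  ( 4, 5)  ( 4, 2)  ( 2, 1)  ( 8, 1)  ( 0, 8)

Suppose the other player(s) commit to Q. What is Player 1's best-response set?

P1 best: {E}

u_1(A vs Q) = 0
u_1(B vs Q) = 0
u_1(C vs Q) = 0
u_1(D vs Q) = 0
u_1(E vs Q) = 4
max payoff 4 at {E}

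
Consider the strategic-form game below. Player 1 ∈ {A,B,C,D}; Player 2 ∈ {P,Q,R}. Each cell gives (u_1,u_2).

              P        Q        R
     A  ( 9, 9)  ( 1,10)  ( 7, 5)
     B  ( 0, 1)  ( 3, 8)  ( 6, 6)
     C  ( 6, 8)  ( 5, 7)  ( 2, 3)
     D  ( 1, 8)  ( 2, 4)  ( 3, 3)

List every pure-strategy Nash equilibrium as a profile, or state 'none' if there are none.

No pure NE.

(A,P): not NE [P2→Q gives 10>9]
(A,Q): not NE [P1→C gives 5>1]
(A,R): not NE [P2→Q gives 10>5]
(B,P): not NE [P1→A gives 9>0; P2→Q gives 8>1]
(B,Q): not NE [P1→C gives 5>3]
(B,R): not NE [P1→A gives 7>6; P2→Q gives 8>6]
(C,P): not NE [P1→A gives 9>6]
(C,Q): not NE [P2→P gives 8>7]
(C,R): not NE [P1→A gives 7>2; P2→P gives 8>3]
(D,P): not NE [P1→A gives 9>1]
(D,Q): not NE [P1→C gives 5>2; P2→P gives 8>4]
(D,R): not NE [P1→A gives 7>3; P2→P gives 8>3]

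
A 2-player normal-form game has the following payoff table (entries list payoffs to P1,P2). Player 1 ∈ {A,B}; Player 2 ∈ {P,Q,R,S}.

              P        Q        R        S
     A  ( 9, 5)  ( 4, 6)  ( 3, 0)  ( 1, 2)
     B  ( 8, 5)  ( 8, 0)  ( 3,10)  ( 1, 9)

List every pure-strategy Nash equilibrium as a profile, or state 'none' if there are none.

NE set: (B,R)

(A,P): not NE [P2→Q gives 6>5]
(A,Q): not NE [P1→B gives 8>4]
(A,R): not NE [P2→Q gives 6>0]
(A,S): not NE [P2→Q gives 6>2]
(B,P): not NE [P1→A gives 9>8; P2→R gives 10>5]
(B,Q): not NE [P2→R gives 10>0]
(B,R): NE
(B,S): not NE [P2→R gives 10>9]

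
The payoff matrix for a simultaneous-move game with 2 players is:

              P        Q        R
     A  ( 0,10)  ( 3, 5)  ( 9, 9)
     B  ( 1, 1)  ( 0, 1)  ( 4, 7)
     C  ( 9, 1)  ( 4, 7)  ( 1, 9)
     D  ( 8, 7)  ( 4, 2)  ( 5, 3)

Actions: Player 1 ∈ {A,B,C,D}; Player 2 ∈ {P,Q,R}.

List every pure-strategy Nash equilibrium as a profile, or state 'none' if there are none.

No pure NE.

(A,P): not NE [P1→C gives 9>0]
(A,Q): not NE [P1→D gives 4>3; P2→P gives 10>5]
(A,R): not NE [P2→P gives 10>9]
(B,P): not NE [P1→C gives 9>1; P2→R gives 7>1]
(B,Q): not NE [P1→D gives 4>0; P2→R gives 7>1]
(B,R): not NE [P1→A gives 9>4]
(C,P): not NE [P2→R gives 9>1]
(C,Q): not NE [P2→R gives 9>7]
(C,R): not NE [P1→A gives 9>1]
(D,P): not NE [P1→C gives 9>8]
(D,Q): not NE [P2→P gives 7>2]
(D,R): not NE [P1→A gives 9>5; P2→P gives 7>3]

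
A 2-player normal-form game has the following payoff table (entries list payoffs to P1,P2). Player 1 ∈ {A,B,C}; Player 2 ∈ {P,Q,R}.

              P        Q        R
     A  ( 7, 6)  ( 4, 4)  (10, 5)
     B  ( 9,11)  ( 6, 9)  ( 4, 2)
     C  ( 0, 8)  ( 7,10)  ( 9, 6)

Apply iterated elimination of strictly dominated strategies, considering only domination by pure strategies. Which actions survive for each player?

P2 drop R (P beats it: A:6>5 B:11>2 C:8>6)
P1 drop A (B beats it: P:9>7 Q:6>4)
P1→{B,C} P2→{P,Q}

Remaining: P1:{B,C} P2:{P,Q}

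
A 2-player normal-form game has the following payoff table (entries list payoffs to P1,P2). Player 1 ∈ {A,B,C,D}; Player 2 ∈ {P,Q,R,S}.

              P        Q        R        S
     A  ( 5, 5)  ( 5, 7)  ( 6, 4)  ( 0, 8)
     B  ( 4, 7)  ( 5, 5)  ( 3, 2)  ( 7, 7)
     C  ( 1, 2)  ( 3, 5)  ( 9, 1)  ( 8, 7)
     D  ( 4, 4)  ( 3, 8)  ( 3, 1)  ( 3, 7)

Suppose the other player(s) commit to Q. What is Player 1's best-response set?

argmax u_1 = {A,B}

u_1(A vs Q) = 5
u_1(B vs Q) = 5
u_1(C vs Q) = 3
u_1(D vs Q) = 3
max payoff 5 at {A,B}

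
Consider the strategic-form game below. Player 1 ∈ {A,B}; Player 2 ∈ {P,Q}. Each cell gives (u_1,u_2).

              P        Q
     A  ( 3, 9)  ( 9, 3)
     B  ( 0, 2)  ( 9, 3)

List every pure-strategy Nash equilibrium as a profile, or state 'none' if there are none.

(A,P): NE
(A,Q): not NE [P2→P gives 9>3]
(B,P): not NE [P1→A gives 3>0; P2→Q gives 3>2]
(B,Q): NE

Nash profiles: (A,P), (B,Q)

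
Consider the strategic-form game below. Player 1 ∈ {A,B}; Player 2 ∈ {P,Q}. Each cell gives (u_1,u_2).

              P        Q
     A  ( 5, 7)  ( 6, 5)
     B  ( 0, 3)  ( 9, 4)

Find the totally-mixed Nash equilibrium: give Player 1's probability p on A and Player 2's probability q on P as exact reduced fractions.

P1 indiff ⇒ q·5+(1-q)·6 = q·0+(1-q)·9 ⇒ q(5) = (1-q)(3) ⇒ q = 3/8
P2 indiff ⇒ p·7+(1-p)·3 = p·5+(1-p)·4 ⇒ p(2) = (1-p)(1) ⇒ p = 1/3

(p,q) = (1/3, 3/8)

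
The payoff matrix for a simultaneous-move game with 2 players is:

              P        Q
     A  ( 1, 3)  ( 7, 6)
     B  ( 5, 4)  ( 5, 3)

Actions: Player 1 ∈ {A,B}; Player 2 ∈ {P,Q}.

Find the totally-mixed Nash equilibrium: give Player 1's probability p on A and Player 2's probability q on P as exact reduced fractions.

P1 indiff ⇒ q·1+(1-q)·7 = q·5+(1-q)·5 ⇒ q(-4) = (1-q)(-2) ⇒ q = 1/3
P2 indiff ⇒ p·3+(1-p)·4 = p·6+(1-p)·3 ⇒ p(-3) = (1-p)(-1) ⇒ p = 1/4

p=1/4, q=1/3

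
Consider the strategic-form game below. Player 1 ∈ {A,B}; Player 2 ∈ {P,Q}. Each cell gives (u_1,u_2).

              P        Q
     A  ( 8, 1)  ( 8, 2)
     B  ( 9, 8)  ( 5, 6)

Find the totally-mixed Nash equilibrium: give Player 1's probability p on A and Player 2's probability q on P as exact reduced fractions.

P1 indiff ⇒ q·8+(1-q)·8 = q·9+(1-q)·5 ⇒ q(-1) = (1-q)(-3) ⇒ q = 3/4
P2 indiff ⇒ p·1+(1-p)·8 = p·2+(1-p)·6 ⇒ p(-1) = (1-p)(-2) ⇒ p = 2/3

P1 mixes 2/3 on A; P2 mixes 3/4 on P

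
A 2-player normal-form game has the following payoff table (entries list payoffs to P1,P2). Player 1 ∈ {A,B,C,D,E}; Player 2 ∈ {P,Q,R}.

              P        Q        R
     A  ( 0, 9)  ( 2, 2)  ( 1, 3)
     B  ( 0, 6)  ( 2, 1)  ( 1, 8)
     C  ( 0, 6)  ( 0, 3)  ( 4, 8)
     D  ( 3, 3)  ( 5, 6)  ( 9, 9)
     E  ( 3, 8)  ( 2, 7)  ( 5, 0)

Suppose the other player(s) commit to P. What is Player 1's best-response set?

argmax u_1 = {D,E}

u_1(A vs P) = 0
u_1(B vs P) = 0
u_1(C vs P) = 0
u_1(D vs P) = 3
u_1(E vs P) = 3
max payoff 3 at {D,E}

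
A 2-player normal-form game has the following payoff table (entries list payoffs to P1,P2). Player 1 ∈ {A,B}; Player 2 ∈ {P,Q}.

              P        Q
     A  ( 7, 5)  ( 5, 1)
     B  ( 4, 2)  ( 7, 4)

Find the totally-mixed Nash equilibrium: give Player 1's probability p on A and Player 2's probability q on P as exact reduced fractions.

P1 indiff ⇒ q·7+(1-q)·5 = q·4+(1-q)·7 ⇒ q(3) = (1-q)(2) ⇒ q = 2/5
P2 indiff ⇒ p·5+(1-p)·2 = p·1+(1-p)·4 ⇒ p(4) = (1-p)(2) ⇒ p = 1/3

p=1/3, q=2/5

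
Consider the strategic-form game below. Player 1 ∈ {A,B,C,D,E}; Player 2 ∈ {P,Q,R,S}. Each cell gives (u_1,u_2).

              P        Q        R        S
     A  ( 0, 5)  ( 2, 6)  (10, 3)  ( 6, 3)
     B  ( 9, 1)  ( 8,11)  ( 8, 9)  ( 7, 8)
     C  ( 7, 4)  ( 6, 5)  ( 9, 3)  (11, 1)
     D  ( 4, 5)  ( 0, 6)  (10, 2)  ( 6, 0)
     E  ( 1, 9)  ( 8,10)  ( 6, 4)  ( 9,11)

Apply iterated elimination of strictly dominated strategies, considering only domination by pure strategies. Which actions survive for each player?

P2 drop P (Q beats it: A:6>5 B:11>1 C:5>4 D:6>5 E:10>9)
P2 drop R (Q beats it: A:6>3 B:11>9 C:5>3 D:6>2 E:10>4)
P1 drop A (B beats it: Q:8>2 S:7>6)
P1 drop D (B beats it: Q:8>0 S:7>6)
P1→{B,C,E} P2→{Q,S}

IESDS → P1:{B,C,E} P2:{Q,S}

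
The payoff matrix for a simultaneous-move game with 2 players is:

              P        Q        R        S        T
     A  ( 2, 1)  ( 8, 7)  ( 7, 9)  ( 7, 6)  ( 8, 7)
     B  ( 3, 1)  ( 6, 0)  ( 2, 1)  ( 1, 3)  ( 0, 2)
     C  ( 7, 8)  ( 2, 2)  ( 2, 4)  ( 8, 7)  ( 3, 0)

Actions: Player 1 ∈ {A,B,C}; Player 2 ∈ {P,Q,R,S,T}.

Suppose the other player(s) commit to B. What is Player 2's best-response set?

u_2(P vs B) = 1
u_2(Q vs B) = 0
u_2(R vs B) = 1
u_2(S vs B) = 3
u_2(T vs B) = 2
max payoff 3 at {S}

BR_2 = {S}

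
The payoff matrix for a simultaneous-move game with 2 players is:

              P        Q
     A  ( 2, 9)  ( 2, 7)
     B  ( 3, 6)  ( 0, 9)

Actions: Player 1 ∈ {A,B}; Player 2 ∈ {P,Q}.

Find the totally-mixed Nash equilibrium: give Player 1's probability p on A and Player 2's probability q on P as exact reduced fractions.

p=3/5, q=2/3

P1 indiff ⇒ q·2+(1-q)·2 = q·3+(1-q)·0 ⇒ q(-1) = (1-q)(-2) ⇒ q = 2/3
P2 indiff ⇒ p·9+(1-p)·6 = p·7+(1-p)·9 ⇒ p(2) = (1-p)(3) ⇒ p = 3/5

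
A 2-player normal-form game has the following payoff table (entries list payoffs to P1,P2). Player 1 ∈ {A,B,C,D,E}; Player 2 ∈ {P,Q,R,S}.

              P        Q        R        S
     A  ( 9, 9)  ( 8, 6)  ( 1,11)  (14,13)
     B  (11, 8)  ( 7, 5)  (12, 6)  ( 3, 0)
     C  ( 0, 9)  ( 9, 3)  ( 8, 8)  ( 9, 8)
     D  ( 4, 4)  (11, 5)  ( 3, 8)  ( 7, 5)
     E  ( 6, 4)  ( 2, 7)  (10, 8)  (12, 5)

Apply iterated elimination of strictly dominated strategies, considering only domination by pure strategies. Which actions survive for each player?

IESDS → P1:{A,B,E} P2:{P,R,S}

P2 drop Q (R beats it: A:11>6 B:6>5 C:8>3 D:8>5 E:8>7)
P1 drop C (E beats it: P:6>0 R:10>8 S:12>9)
P1 drop D (E beats it: P:6>4 R:10>3 S:12>7)
P1→{A,B,E} P2→{P,R,S}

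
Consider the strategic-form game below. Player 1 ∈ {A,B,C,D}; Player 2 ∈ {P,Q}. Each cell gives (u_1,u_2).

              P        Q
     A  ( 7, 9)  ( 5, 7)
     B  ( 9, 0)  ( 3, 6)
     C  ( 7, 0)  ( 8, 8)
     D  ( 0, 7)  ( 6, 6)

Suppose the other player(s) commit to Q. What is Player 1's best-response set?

BR_1 = {C}

u_1(A vs Q) = 5
u_1(B vs Q) = 3
u_1(C vs Q) = 8
u_1(D vs Q) = 6
max payoff 8 at {C}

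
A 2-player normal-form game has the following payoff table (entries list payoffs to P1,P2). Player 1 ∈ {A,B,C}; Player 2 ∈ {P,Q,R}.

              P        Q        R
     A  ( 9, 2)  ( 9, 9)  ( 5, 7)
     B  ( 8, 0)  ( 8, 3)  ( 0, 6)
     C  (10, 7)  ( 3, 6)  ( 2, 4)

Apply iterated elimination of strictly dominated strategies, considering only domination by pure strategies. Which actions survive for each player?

P1 drop B (A beats it: P:9>8 Q:9>8 R:5>0)
P2 drop R (Q beats it: A:9>7 C:6>4)
P1→{A,C} P2→{P,Q}

Remaining: P1:{A,C} P2:{P,Q}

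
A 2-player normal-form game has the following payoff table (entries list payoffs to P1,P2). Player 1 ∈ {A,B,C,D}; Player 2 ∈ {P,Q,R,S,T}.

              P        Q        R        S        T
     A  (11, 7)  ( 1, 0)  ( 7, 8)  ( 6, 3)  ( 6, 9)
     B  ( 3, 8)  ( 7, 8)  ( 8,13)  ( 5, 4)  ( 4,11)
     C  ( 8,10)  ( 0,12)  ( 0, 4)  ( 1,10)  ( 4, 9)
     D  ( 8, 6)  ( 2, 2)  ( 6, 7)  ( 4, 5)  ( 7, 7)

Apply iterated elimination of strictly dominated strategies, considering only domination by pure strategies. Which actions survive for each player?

Remaining: P1:{A,B,D} P2:{R,T}

P1 drop C (A beats it: P:11>8 Q:1>0 R:7>0 S:6>1 T:6>4)
P2 drop P (R beats it: A:8>7 B:13>8 D:7>6)
P2 drop Q (R beats it: A:8>0 B:13>8 D:7>2)
P2 drop S (R beats it: A:8>3 B:13>4 D:7>5)
P1→{A,B,D} P2→{R,T}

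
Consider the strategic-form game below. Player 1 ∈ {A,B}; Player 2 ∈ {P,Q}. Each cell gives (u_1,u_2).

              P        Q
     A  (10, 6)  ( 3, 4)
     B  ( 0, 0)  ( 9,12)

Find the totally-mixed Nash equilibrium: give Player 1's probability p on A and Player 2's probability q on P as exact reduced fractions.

P1 mixes 6/7 on A; P2 mixes 3/8 on P

P1 indiff ⇒ q·10+(1-q)·3 = q·0+(1-q)·9 ⇒ q(10) = (1-q)(6) ⇒ q = 3/8
P2 indiff ⇒ p·6+(1-p)·0 = p·4+(1-p)·12 ⇒ p(2) = (1-p)(12) ⇒ p = 6/7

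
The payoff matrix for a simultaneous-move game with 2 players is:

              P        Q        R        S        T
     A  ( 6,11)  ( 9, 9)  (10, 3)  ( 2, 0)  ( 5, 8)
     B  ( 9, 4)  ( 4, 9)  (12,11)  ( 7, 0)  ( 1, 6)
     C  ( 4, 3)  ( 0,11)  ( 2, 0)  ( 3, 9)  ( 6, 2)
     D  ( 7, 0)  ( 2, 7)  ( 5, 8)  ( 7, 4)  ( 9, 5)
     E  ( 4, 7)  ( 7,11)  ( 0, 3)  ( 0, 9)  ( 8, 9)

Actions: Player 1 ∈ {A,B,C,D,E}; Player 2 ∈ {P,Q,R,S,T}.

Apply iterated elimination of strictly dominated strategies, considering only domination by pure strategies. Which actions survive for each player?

IESDS → P1:{A,B} P2:{P,Q,R}

P1 drop C (D beats it: P:7>4 Q:2>0 R:5>2 S:7>3 T:9>6)
P2 drop S (Q beats it: A:9>0 B:9>0 D:7>4 E:11>9)
P2 drop T (Q beats it: A:9>8 B:9>6 D:7>5 E:11>9)
P1 drop D (B beats it: P:9>7 Q:4>2 R:12>5)
P1 drop E (A beats it: P:6>4 Q:9>7 R:10>0)
P1→{A,B} P2→{P,Q,R}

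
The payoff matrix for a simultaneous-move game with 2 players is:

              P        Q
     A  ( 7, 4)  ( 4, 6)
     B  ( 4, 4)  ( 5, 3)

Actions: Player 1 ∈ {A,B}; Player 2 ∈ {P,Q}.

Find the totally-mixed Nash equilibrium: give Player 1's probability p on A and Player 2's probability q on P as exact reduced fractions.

P1 indiff ⇒ q·7+(1-q)·4 = q·4+(1-q)·5 ⇒ q(3) = (1-q)(1) ⇒ q = 1/4
P2 indiff ⇒ p·4+(1-p)·4 = p·6+(1-p)·3 ⇒ p(-2) = (1-p)(-1) ⇒ p = 1/3

p=1/3, q=1/4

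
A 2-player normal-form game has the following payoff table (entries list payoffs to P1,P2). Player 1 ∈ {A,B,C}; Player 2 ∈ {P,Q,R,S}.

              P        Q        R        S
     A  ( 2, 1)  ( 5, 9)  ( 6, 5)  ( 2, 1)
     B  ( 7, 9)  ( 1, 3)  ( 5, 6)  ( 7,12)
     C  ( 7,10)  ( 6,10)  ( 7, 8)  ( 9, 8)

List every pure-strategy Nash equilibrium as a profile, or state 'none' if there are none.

(A,P): not NE [P1→C gives 7>2; P2→Q gives 9>1]
(A,Q): not NE [P1→C gives 6>5]
(A,R): not NE [P1→C gives 7>6; P2→Q gives 9>5]
(A,S): not NE [P1→C gives 9>2; P2→Q gives 9>1]
(B,P): not NE [P2→S gives 12>9]
(B,Q): not NE [P1→C gives 6>1; P2→S gives 12>3]
(B,R): not NE [P1→C gives 7>5; P2→S gives 12>6]
(B,S): not NE [P1→C gives 9>7]
(C,P): NE
(C,Q): NE
(C,R): not NE [P2→Q gives 10>8]
(C,S): not NE [P2→Q gives 10>8]

NE set: (C,P), (C,Q)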